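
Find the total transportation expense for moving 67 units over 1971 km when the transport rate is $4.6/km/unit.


TC = dist * cost * units = 1971 * 4.6 * 67 = $607462.20

$607462.20


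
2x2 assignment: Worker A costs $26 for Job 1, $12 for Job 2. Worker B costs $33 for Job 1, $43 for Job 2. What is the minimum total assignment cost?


Option 1: A->1 + B->2 = $26 + $43 = $69
Option 2: A->2 + B->1 = $12 + $33 = $45
Min cost = min($69, $45) = $45

$45


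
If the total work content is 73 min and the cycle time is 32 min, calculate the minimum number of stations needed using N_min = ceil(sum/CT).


Formula: N_min = ceil(Sum of Task Times / Cycle Time)
N_min = ceil(73 min / 32 min) = ceil(2.2812)
N_min = 3 stations

3


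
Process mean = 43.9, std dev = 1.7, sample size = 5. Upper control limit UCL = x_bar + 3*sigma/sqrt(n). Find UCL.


UCL = 43.9 + 3 * 1.7 / sqrt(5)

46.18


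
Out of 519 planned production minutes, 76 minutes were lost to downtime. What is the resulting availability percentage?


Formula: Availability = (Planned Time - Downtime) / Planned Time * 100
Uptime = 519 - 76 = 443 min
Availability = 443 / 519 * 100 = 85.4%

85.4%


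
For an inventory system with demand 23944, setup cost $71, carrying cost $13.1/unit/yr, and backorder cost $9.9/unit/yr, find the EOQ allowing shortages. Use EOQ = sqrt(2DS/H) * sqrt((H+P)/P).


Formula: EOQ* = sqrt(2DS/H) * sqrt((H+P)/P)
Base EOQ = sqrt(2*23944*71/13.1) = 509.46 units
Correction = sqrt((13.1+9.9)/9.9) = 1.52422
EOQ* = 509.46 * 1.52422 = 776.5 units

776.5 units


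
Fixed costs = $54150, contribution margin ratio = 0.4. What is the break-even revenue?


Formula: BER = Fixed Costs / Contribution Margin Ratio
BER = $54150 / 0.4
BER = $135375.00 (to the nearest cent)

$135375.00


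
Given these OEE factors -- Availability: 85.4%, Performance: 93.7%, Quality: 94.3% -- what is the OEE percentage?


Formula: OEE = Availability * Performance * Quality / 10000
A * P = 85.4% * 93.7% / 100 = 80.02%
OEE = 80.02% * 94.3% / 100 = 75.5%

75.5%


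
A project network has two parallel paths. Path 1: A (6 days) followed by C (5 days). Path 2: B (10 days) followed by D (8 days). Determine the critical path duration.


Path 1 = 6 + 5 = 11 days
Path 2 = 10 + 8 = 18 days
Duration = max(11, 18) = 18 days

18 days


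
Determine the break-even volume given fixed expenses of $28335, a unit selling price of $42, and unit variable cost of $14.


Formula: BEQ = Fixed Costs / (Price - Variable Cost)
Contribution margin = $42 - $14 = $28/unit
BEQ = ceil($28335 / $28/unit) = ceil(1011.96) = 1012 units

1012 units


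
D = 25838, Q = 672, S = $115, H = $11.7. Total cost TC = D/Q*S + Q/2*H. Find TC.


TC = 25838/672 * 115 + 672/2 * 11.7

$8352.88


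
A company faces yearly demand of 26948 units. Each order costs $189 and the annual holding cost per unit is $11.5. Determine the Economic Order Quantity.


Formula: EOQ = sqrt(2 * D * S / H)
Numerator: 2 * 26948 * 189 = 10186344
2DS/H = 10186344 / 11.5 = 885769.0
EOQ = sqrt(885769.0) = 941.2 units

941.2 units


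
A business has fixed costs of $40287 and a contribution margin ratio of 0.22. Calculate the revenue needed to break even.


Formula: BER = Fixed Costs / Contribution Margin Ratio
BER = $40287 / 0.22
BER = $183122.73 (to the nearest cent)

$183122.73


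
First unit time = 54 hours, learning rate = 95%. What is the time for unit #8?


Formula: T_n = T_1 * (learning_rate)^(log2(n)) where learning_rate = rate/100
Doublings = log2(8) = 3
T_n = 54 * 0.95^3
T_n = 54 * 0.8574 = 46.3 hours

46.3 hours


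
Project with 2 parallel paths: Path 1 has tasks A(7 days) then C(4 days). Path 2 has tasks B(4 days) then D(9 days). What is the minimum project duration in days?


Path 1 = 7 + 4 = 11 days
Path 2 = 4 + 9 = 13 days
Duration = max(11, 13) = 13 days

13 days


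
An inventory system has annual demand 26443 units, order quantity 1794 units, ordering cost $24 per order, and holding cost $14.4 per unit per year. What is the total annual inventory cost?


TC = 26443/1794 * 24 + 1794/2 * 14.4

$13270.55


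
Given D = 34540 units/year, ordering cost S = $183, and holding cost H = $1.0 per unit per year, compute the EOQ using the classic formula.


Formula: EOQ = sqrt(2 * D * S / H)
Numerator: 2 * 34540 * 183 = 12641640
2DS/H = 12641640 / 1.0 = 12641640.0
EOQ = sqrt(12641640.0) = 3555.5 units

3555.5 units


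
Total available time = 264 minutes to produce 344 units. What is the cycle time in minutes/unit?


Formula: CT = Available Time / Number of Units
CT = 264 min / 344 units
CT = 0.77 min/unit

0.77 min/unit


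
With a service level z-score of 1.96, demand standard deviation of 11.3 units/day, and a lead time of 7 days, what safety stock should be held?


Formula: SS = z * sigma_d * sqrt(LT)
sqrt(LT) = sqrt(7) = 2.6458
SS = 1.96 * 11.3 * 2.6458
SS = 58.6 units

58.6 units


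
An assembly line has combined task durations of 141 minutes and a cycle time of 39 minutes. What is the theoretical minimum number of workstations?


Formula: N_min = ceil(Sum of Task Times / Cycle Time)
N_min = ceil(141 min / 39 min) = ceil(3.6154)
N_min = 4 stations

4


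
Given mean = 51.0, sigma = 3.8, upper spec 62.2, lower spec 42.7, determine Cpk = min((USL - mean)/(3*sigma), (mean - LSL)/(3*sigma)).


Cpu = (62.2 - 51.0) / (3 * 3.8) = 0.98
Cpl = (51.0 - 42.7) / (3 * 3.8) = 0.73
Cpk = min(0.98, 0.73) = 0.73

0.73


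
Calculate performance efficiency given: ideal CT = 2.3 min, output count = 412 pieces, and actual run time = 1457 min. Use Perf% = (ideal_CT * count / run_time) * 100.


Formula: Performance = (Ideal CT * Total Count) / Run Time * 100
Ideal output time = 2.3 * 412 = 947.6 min
Performance = 947.6 / 1457 * 100 = 65.0%

65.0%


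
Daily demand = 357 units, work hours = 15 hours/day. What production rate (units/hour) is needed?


Formula: Production Rate = Daily Demand / Available Hours
Rate = 357 units/day / 15 hours/day
Rate = 23.8 units/hour

23.8 units/hour


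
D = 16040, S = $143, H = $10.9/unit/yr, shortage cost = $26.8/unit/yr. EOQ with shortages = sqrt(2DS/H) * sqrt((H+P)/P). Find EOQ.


Formula: EOQ* = sqrt(2DS/H) * sqrt((H+P)/P)
Base EOQ = sqrt(2*16040*143/10.9) = 648.74 units
Correction = sqrt((10.9+26.8)/26.8) = 1.18605
EOQ* = 648.74 * 1.18605 = 769.4 units

769.4 units


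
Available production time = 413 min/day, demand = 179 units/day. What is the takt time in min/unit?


Formula: Takt Time = Available Production Time / Customer Demand
Takt = 413 min/day / 179 units/day
Takt = 2.31 min/unit

2.31 min/unit


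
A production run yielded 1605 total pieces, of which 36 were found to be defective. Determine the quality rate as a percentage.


Formula: Quality Rate = Good Pieces / Total Pieces * 100
Good pieces = 1605 - 36 = 1569
QR = 1569 / 1605 * 100 = 97.8%

97.8%


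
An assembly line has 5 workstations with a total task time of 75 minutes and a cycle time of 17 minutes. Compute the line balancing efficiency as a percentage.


Formula: Efficiency = Sum of Task Times / (N_stations * CT) * 100
Total station capacity = 5 stations * 17 min = 85 min
Efficiency = 75 / 85 * 100 = 88.2%

88.2%


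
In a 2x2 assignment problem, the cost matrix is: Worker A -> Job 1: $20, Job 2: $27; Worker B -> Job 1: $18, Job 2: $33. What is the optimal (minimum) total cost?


Option 1: A->1 + B->2 = $20 + $33 = $53
Option 2: A->2 + B->1 = $27 + $18 = $45
Min cost = min($53, $45) = $45

$45


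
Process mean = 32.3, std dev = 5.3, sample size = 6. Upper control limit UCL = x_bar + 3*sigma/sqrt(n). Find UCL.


UCL = 32.3 + 3 * 5.3 / sqrt(6)

38.79


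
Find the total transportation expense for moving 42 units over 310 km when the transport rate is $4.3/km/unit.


TC = dist * cost * units = 310 * 4.3 * 42 = $55986.00

$55986.00


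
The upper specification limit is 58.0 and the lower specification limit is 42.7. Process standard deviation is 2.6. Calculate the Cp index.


Cp = (58.0 - 42.7) / (6 * 2.6)

0.98


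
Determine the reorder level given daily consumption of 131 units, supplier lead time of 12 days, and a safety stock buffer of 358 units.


Formula: ROP = (Daily Demand * Lead Time) + Safety Stock
Demand during lead time = 131 * 12 = 1572 units
ROP = 1572 + 358 = 1930 units

1930 units


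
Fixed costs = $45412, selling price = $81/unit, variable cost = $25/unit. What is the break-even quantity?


Formula: BEQ = Fixed Costs / (Price - Variable Cost)
Contribution margin = $81 - $25 = $56/unit
BEQ = ceil($45412 / $56/unit) = ceil(810.93) = 811 units

811 units


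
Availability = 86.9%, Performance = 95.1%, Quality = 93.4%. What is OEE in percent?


Formula: OEE = Availability * Performance * Quality / 10000
A * P = 86.9% * 95.1% / 100 = 82.64%
OEE = 82.64% * 93.4% / 100 = 77.2%

77.2%


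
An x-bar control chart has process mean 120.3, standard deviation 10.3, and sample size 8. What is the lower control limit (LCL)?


LCL = 120.3 - 3 * 10.3 / sqrt(8)

109.38


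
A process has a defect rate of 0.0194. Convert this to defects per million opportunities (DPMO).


DPMO = defect_rate * 1000000 = 0.0194 * 1000000

19400


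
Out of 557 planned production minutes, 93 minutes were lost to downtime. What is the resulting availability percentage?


Formula: Availability = (Planned Time - Downtime) / Planned Time * 100
Uptime = 557 - 93 = 464 min
Availability = 464 / 557 * 100 = 83.3%

83.3%


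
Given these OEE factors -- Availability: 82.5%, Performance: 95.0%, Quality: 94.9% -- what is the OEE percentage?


Formula: OEE = Availability * Performance * Quality / 10000
A * P = 82.5% * 95.0% / 100 = 78.38%
OEE = 78.38% * 94.9% / 100 = 74.4%

74.4%


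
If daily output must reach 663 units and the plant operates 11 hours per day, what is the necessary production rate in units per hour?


Formula: Production Rate = Daily Demand / Available Hours
Rate = 663 units/day / 11 hours/day
Rate = 60.3 units/hour

60.3 units/hour


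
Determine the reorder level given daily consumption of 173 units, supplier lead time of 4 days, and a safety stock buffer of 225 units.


Formula: ROP = (Daily Demand * Lead Time) + Safety Stock
Demand during lead time = 173 * 4 = 692 units
ROP = 692 + 225 = 917 units

917 units


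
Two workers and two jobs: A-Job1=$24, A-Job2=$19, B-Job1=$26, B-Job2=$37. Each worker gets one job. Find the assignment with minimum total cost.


Option 1: A->1 + B->2 = $24 + $37 = $61
Option 2: A->2 + B->1 = $19 + $26 = $45
Min cost = min($61, $45) = $45

$45


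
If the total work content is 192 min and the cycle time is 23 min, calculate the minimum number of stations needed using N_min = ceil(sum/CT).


Formula: N_min = ceil(Sum of Task Times / Cycle Time)
N_min = ceil(192 min / 23 min) = ceil(8.3478)
N_min = 9 stations

9


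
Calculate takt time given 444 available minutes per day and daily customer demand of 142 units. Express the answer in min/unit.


Formula: Takt Time = Available Production Time / Customer Demand
Takt = 444 min/day / 142 units/day
Takt = 3.13 min/unit

3.13 min/unit


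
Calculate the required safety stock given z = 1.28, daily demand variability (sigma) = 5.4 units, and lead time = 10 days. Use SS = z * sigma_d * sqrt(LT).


Formula: SS = z * sigma_d * sqrt(LT)
sqrt(LT) = sqrt(10) = 3.1623
SS = 1.28 * 5.4 * 3.1623
SS = 21.9 units

21.9 units


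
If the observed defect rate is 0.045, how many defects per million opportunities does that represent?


DPMO = defect_rate * 1000000 = 0.045 * 1000000

45000


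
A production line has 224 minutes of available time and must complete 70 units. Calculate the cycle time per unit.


Formula: CT = Available Time / Number of Units
CT = 224 min / 70 units
CT = 3.2 min/unit

3.2 min/unit


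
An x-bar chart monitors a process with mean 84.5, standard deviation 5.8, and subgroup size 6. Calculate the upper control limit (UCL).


UCL = 84.5 + 3 * 5.8 / sqrt(6)

91.6


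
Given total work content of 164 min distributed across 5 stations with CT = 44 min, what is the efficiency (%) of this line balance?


Formula: Efficiency = Sum of Task Times / (N_stations * CT) * 100
Total station capacity = 5 stations * 44 min = 220 min
Efficiency = 164 / 220 * 100 = 74.5%

74.5%


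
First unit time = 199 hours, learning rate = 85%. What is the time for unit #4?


Formula: T_n = T_1 * (learning_rate)^(log2(n)) where learning_rate = rate/100
Doublings = log2(4) = 2
T_n = 199 * 0.85^2
T_n = 199 * 0.7225 = 143.8 hours

143.8 hours


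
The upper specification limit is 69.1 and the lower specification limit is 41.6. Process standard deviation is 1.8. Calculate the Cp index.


Cp = (69.1 - 41.6) / (6 * 1.8)

2.55


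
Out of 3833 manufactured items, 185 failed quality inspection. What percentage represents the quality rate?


Formula: Quality Rate = Good Pieces / Total Pieces * 100
Good pieces = 3833 - 185 = 3648
QR = 3648 / 3833 * 100 = 95.2%

95.2%


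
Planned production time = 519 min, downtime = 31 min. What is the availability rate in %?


Formula: Availability = (Planned Time - Downtime) / Planned Time * 100
Uptime = 519 - 31 = 488 min
Availability = 488 / 519 * 100 = 94.0%

94.0%


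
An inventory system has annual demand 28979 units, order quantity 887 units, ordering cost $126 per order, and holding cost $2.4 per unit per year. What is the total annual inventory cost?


TC = 28979/887 * 126 + 887/2 * 2.4

$5180.92


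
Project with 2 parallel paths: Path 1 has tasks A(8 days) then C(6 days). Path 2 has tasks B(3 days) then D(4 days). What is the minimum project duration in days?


Path 1 = 8 + 6 = 14 days
Path 2 = 3 + 4 = 7 days
Duration = max(14, 7) = 14 days

14 days


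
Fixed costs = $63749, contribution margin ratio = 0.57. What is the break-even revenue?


Formula: BER = Fixed Costs / Contribution Margin Ratio
BER = $63749 / 0.57
BER = $111840.35 (to the nearest cent)

$111840.35


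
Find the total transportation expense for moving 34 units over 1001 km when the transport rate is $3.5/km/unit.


TC = dist * cost * units = 1001 * 3.5 * 34 = $119119.00

$119119.00


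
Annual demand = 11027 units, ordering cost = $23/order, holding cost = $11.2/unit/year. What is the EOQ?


Formula: EOQ = sqrt(2 * D * S / H)
Numerator: 2 * 11027 * 23 = 507242
2DS/H = 507242 / 11.2 = 45289.5
EOQ = sqrt(45289.5) = 212.8 units

212.8 units


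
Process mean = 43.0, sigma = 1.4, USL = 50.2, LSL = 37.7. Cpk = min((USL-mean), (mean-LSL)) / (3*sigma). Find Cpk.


Cpu = (50.2 - 43.0) / (3 * 1.4) = 1.71
Cpl = (43.0 - 37.7) / (3 * 1.4) = 1.26
Cpk = min(1.71, 1.26) = 1.26

1.26


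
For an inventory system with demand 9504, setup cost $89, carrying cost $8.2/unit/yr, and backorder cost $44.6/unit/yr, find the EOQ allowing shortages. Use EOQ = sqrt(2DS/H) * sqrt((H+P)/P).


Formula: EOQ* = sqrt(2DS/H) * sqrt((H+P)/P)
Base EOQ = sqrt(2*9504*89/8.2) = 454.21 units
Correction = sqrt((8.2+44.6)/44.6) = 1.08805
EOQ* = 454.21 * 1.08805 = 494.2 units

494.2 units


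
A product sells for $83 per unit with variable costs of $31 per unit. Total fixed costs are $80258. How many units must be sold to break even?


Formula: BEQ = Fixed Costs / (Price - Variable Cost)
Contribution margin = $83 - $31 = $52/unit
BEQ = ceil($80258 / $52/unit) = ceil(1543.42) = 1544 units

1544 units


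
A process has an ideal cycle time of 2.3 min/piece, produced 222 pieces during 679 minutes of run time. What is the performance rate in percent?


Formula: Performance = (Ideal CT * Total Count) / Run Time * 100
Ideal output time = 2.3 * 222 = 510.6 min
Performance = 510.6 / 679 * 100 = 75.2%

75.2%


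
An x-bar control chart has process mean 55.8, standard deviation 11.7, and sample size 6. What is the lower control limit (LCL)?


LCL = 55.8 - 3 * 11.7 / sqrt(6)

41.47


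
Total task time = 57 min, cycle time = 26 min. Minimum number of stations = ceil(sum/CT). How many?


Formula: N_min = ceil(Sum of Task Times / Cycle Time)
N_min = ceil(57 min / 26 min) = ceil(2.1923)
N_min = 3 stations

3


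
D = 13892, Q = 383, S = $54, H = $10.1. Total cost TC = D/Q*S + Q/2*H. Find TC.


TC = 13892/383 * 54 + 383/2 * 10.1

$3892.81


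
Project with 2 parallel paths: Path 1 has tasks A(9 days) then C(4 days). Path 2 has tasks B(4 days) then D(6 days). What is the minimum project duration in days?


Path 1 = 9 + 4 = 13 days
Path 2 = 4 + 6 = 10 days
Duration = max(13, 10) = 13 days

13 days


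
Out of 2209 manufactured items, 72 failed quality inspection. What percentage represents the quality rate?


Formula: Quality Rate = Good Pieces / Total Pieces * 100
Good pieces = 2209 - 72 = 2137
QR = 2137 / 2209 * 100 = 96.7%

96.7%


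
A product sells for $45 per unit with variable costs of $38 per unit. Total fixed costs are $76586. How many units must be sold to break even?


Formula: BEQ = Fixed Costs / (Price - Variable Cost)
Contribution margin = $45 - $38 = $7/unit
BEQ = ceil($76586 / $7/unit) = ceil(10940.86) = 10941 units

10941 units


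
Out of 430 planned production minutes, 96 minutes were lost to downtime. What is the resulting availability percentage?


Formula: Availability = (Planned Time - Downtime) / Planned Time * 100
Uptime = 430 - 96 = 334 min
Availability = 334 / 430 * 100 = 77.7%

77.7%


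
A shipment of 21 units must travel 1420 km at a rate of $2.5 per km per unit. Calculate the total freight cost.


TC = dist * cost * units = 1420 * 2.5 * 21 = $74550.00

$74550.00


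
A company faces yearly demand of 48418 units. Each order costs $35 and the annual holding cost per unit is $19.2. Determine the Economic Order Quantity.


Formula: EOQ = sqrt(2 * D * S / H)
Numerator: 2 * 48418 * 35 = 3389260
2DS/H = 3389260 / 19.2 = 176524.0
EOQ = sqrt(176524.0) = 420.1 units

420.1 units


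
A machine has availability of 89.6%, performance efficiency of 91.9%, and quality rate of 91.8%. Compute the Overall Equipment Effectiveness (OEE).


Formula: OEE = Availability * Performance * Quality / 10000
A * P = 89.6% * 91.9% / 100 = 82.34%
OEE = 82.34% * 91.8% / 100 = 75.6%

75.6%


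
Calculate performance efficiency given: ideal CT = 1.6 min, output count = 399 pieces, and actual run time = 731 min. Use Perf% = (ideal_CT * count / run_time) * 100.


Formula: Performance = (Ideal CT * Total Count) / Run Time * 100
Ideal output time = 1.6 * 399 = 638.4 min
Performance = 638.4 / 731 * 100 = 87.3%

87.3%


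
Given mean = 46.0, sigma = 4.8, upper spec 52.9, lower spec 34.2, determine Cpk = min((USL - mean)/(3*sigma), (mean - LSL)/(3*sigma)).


Cpu = (52.9 - 46.0) / (3 * 4.8) = 0.48
Cpl = (46.0 - 34.2) / (3 * 4.8) = 0.82
Cpk = min(0.48, 0.82) = 0.48

0.48


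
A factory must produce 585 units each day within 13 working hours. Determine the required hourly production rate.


Formula: Production Rate = Daily Demand / Available Hours
Rate = 585 units/day / 13 hours/day
Rate = 45.0 units/hour

45.0 units/hour


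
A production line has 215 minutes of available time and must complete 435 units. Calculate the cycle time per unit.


Formula: CT = Available Time / Number of Units
CT = 215 min / 435 units
CT = 0.49 min/unit

0.49 min/unit


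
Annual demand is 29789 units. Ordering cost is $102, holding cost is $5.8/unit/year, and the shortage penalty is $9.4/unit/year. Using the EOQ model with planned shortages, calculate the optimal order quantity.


Formula: EOQ* = sqrt(2DS/H) * sqrt((H+P)/P)
Base EOQ = sqrt(2*29789*102/5.8) = 1023.6 units
Correction = sqrt((5.8+9.4)/9.4) = 1.27162
EOQ* = 1023.6 * 1.27162 = 1301.6 units

1301.6 units


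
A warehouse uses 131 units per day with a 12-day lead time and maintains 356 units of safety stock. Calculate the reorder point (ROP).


Formula: ROP = (Daily Demand * Lead Time) + Safety Stock
Demand during lead time = 131 * 12 = 1572 units
ROP = 1572 + 356 = 1928 units

1928 units


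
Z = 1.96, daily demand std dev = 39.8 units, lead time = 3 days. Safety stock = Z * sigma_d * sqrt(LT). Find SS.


Formula: SS = z * sigma_d * sqrt(LT)
sqrt(LT) = sqrt(3) = 1.7321
SS = 1.96 * 39.8 * 1.7321
SS = 135.1 units

135.1 units


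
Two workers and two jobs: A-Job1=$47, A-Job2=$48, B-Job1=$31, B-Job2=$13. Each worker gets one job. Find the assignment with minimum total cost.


Option 1: A->1 + B->2 = $47 + $13 = $60
Option 2: A->2 + B->1 = $48 + $31 = $79
Min cost = min($60, $79) = $60

$60


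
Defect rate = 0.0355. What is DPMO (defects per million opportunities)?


DPMO = defect_rate * 1000000 = 0.0355 * 1000000

35500


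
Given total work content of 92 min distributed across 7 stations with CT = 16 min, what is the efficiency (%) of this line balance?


Formula: Efficiency = Sum of Task Times / (N_stations * CT) * 100
Total station capacity = 7 stations * 16 min = 112 min
Efficiency = 92 / 112 * 100 = 82.1%

82.1%


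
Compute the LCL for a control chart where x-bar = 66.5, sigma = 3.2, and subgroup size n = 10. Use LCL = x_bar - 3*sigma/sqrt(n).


LCL = 66.5 - 3 * 3.2 / sqrt(10)

63.46


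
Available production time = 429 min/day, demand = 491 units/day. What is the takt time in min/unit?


Formula: Takt Time = Available Production Time / Customer Demand
Takt = 429 min/day / 491 units/day
Takt = 0.87 min/unit

0.87 min/unit


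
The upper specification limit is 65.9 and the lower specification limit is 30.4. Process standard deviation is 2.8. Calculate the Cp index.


Cp = (65.9 - 30.4) / (6 * 2.8)

2.11


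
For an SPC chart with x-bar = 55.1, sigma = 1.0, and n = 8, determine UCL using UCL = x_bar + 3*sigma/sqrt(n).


UCL = 55.1 + 3 * 1.0 / sqrt(8)

56.16


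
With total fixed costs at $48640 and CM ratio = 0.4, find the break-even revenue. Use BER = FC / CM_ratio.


Formula: BER = Fixed Costs / Contribution Margin Ratio
BER = $48640 / 0.4
BER = $121600.00 (to the nearest cent)

$121600.00


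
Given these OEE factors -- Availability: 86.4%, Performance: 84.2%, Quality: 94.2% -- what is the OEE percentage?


Formula: OEE = Availability * Performance * Quality / 10000
A * P = 86.4% * 84.2% / 100 = 72.75%
OEE = 72.75% * 94.2% / 100 = 68.5%

68.5%


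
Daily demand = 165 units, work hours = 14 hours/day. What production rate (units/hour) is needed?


Formula: Production Rate = Daily Demand / Available Hours
Rate = 165 units/day / 14 hours/day
Rate = 11.8 units/hour

11.8 units/hour


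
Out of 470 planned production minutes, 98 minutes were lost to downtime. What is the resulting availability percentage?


Formula: Availability = (Planned Time - Downtime) / Planned Time * 100
Uptime = 470 - 98 = 372 min
Availability = 372 / 470 * 100 = 79.1%

79.1%


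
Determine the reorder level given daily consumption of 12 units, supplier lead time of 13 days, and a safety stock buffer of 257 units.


Formula: ROP = (Daily Demand * Lead Time) + Safety Stock
Demand during lead time = 12 * 13 = 156 units
ROP = 156 + 257 = 413 units

413 units


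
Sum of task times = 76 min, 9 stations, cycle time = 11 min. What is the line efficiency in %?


Formula: Efficiency = Sum of Task Times / (N_stations * CT) * 100
Total station capacity = 9 stations * 11 min = 99 min
Efficiency = 76 / 99 * 100 = 76.8%

76.8%


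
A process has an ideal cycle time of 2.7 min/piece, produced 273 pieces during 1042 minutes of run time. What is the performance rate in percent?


Formula: Performance = (Ideal CT * Total Count) / Run Time * 100
Ideal output time = 2.7 * 273 = 737.1 min
Performance = 737.1 / 1042 * 100 = 70.7%

70.7%


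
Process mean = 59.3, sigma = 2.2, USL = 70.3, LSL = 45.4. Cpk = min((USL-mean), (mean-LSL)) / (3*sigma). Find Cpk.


Cpu = (70.3 - 59.3) / (3 * 2.2) = 1.67
Cpl = (59.3 - 45.4) / (3 * 2.2) = 2.11
Cpk = min(1.67, 2.11) = 1.67

1.67


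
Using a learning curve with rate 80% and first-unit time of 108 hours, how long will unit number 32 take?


Formula: T_n = T_1 * (learning_rate)^(log2(n)) where learning_rate = rate/100
Doublings = log2(32) = 5
T_n = 108 * 0.8^5
T_n = 108 * 0.3277 = 35.4 hours

35.4 hours


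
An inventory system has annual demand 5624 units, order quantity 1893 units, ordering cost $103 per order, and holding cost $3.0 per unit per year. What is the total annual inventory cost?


TC = 5624/1893 * 103 + 1893/2 * 3.0

$3145.51


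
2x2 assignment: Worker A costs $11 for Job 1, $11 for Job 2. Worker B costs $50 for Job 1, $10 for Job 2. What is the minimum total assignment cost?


Option 1: A->1 + B->2 = $11 + $10 = $21
Option 2: A->2 + B->1 = $11 + $50 = $61
Min cost = min($21, $61) = $21

$21


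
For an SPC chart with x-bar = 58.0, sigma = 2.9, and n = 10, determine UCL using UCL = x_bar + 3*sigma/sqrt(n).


UCL = 58.0 + 3 * 2.9 / sqrt(10)

60.75


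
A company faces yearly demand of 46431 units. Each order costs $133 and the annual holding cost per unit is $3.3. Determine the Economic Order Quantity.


Formula: EOQ = sqrt(2 * D * S / H)
Numerator: 2 * 46431 * 133 = 12350646
2DS/H = 12350646 / 3.3 = 3742620.0
EOQ = sqrt(3742620.0) = 1934.6 units

1934.6 units


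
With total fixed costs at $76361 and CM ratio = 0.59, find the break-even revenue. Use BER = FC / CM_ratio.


Formula: BER = Fixed Costs / Contribution Margin Ratio
BER = $76361 / 0.59
BER = $129425.42 (to the nearest cent)

$129425.42


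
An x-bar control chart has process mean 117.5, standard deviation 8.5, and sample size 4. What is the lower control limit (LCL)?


LCL = 117.5 - 3 * 8.5 / sqrt(4)

104.75


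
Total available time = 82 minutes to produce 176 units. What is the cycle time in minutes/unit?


Formula: CT = Available Time / Number of Units
CT = 82 min / 176 units
CT = 0.47 min/unit

0.47 min/unit


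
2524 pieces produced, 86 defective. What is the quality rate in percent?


Formula: Quality Rate = Good Pieces / Total Pieces * 100
Good pieces = 2524 - 86 = 2438
QR = 2438 / 2524 * 100 = 96.6%

96.6%


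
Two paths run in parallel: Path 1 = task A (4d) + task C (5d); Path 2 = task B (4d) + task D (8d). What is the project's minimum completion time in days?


Path 1 = 4 + 5 = 9 days
Path 2 = 4 + 8 = 12 days
Duration = max(9, 12) = 12 days

12 days


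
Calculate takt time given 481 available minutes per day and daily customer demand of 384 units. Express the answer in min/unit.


Formula: Takt Time = Available Production Time / Customer Demand
Takt = 481 min/day / 384 units/day
Takt = 1.25 min/unit

1.25 min/unit


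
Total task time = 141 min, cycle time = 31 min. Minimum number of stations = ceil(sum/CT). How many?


Formula: N_min = ceil(Sum of Task Times / Cycle Time)
N_min = ceil(141 min / 31 min) = ceil(4.5484)
N_min = 5 stations

5


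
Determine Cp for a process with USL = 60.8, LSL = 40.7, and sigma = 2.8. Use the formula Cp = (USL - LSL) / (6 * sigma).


Cp = (60.8 - 40.7) / (6 * 2.8)

1.2


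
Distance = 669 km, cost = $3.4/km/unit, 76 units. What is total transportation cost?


TC = dist * cost * units = 669 * 3.4 * 76 = $172869.60

$172869.60


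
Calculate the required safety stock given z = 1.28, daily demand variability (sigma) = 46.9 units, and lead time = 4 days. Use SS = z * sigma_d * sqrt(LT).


Formula: SS = z * sigma_d * sqrt(LT)
sqrt(LT) = sqrt(4) = 2.0
SS = 1.28 * 46.9 * 2.0
SS = 120.1 units

120.1 units


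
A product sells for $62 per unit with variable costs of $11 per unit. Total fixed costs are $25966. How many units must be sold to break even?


Formula: BEQ = Fixed Costs / (Price - Variable Cost)
Contribution margin = $62 - $11 = $51/unit
BEQ = ceil($25966 / $51/unit) = ceil(509.14) = 510 units

510 units


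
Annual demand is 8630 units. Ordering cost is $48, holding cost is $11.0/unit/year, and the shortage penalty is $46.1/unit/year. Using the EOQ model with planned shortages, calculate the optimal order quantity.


Formula: EOQ* = sqrt(2DS/H) * sqrt((H+P)/P)
Base EOQ = sqrt(2*8630*48/11.0) = 274.44 units
Correction = sqrt((11.0+46.1)/46.1) = 1.11293
EOQ* = 274.44 * 1.11293 = 305.4 units

305.4 units


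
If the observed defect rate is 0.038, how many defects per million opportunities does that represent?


DPMO = defect_rate * 1000000 = 0.038 * 1000000

38000


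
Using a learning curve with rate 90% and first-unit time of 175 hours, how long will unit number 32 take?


Formula: T_n = T_1 * (learning_rate)^(log2(n)) where learning_rate = rate/100
Doublings = log2(32) = 5
T_n = 175 * 0.9^5
T_n = 175 * 0.5905 = 103.3 hours

103.3 hours


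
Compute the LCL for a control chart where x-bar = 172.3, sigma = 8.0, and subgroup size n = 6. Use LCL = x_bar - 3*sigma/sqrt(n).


LCL = 172.3 - 3 * 8.0 / sqrt(6)

162.5


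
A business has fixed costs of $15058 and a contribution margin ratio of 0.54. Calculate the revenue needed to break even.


Formula: BER = Fixed Costs / Contribution Margin Ratio
BER = $15058 / 0.54
BER = $27885.19 (to the nearest cent)

$27885.19


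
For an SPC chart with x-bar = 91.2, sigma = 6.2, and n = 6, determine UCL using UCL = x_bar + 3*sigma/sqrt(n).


UCL = 91.2 + 3 * 6.2 / sqrt(6)

98.79


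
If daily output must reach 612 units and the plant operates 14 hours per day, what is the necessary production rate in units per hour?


Formula: Production Rate = Daily Demand / Available Hours
Rate = 612 units/day / 14 hours/day
Rate = 43.7 units/hour

43.7 units/hour


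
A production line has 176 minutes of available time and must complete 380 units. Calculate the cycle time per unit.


Formula: CT = Available Time / Number of Units
CT = 176 min / 380 units
CT = 0.46 min/unit

0.46 min/unit


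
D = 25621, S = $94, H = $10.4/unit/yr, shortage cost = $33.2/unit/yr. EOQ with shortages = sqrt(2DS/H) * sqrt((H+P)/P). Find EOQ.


Formula: EOQ* = sqrt(2DS/H) * sqrt((H+P)/P)
Base EOQ = sqrt(2*25621*94/10.4) = 680.55 units
Correction = sqrt((10.4+33.2)/33.2) = 1.14597
EOQ* = 680.55 * 1.14597 = 779.9 units

779.9 units


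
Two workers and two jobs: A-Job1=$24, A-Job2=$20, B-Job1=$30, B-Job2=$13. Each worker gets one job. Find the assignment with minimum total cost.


Option 1: A->1 + B->2 = $24 + $13 = $37
Option 2: A->2 + B->1 = $20 + $30 = $50
Min cost = min($37, $50) = $37

$37


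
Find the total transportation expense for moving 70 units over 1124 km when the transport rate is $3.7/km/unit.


TC = dist * cost * units = 1124 * 3.7 * 70 = $291116.00

$291116.00


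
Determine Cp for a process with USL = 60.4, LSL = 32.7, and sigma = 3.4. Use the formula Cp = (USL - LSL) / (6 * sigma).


Cp = (60.4 - 32.7) / (6 * 3.4)

1.36


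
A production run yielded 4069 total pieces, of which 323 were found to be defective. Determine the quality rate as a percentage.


Formula: Quality Rate = Good Pieces / Total Pieces * 100
Good pieces = 4069 - 323 = 3746
QR = 3746 / 4069 * 100 = 92.1%

92.1%


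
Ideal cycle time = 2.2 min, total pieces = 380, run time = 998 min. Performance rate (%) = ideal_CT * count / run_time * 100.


Formula: Performance = (Ideal CT * Total Count) / Run Time * 100
Ideal output time = 2.2 * 380 = 836.0 min
Performance = 836.0 / 998 * 100 = 83.8%

83.8%


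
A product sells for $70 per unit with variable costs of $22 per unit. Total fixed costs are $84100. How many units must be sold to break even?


Formula: BEQ = Fixed Costs / (Price - Variable Cost)
Contribution margin = $70 - $22 = $48/unit
BEQ = ceil($84100 / $48/unit) = ceil(1752.08) = 1753 units

1753 units


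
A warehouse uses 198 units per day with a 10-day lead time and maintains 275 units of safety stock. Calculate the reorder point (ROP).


Formula: ROP = (Daily Demand * Lead Time) + Safety Stock
Demand during lead time = 198 * 10 = 1980 units
ROP = 1980 + 275 = 2255 units

2255 units


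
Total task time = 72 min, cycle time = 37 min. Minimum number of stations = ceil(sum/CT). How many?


Formula: N_min = ceil(Sum of Task Times / Cycle Time)
N_min = ceil(72 min / 37 min) = ceil(1.9459)
N_min = 2 stations

2


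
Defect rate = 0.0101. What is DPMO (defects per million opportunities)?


DPMO = defect_rate * 1000000 = 0.0101 * 1000000

10100


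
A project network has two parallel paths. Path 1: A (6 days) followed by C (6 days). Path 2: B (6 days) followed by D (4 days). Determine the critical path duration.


Path 1 = 6 + 6 = 12 days
Path 2 = 6 + 4 = 10 days
Duration = max(12, 10) = 12 days

12 days


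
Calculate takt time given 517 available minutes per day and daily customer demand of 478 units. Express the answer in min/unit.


Formula: Takt Time = Available Production Time / Customer Demand
Takt = 517 min/day / 478 units/day
Takt = 1.08 min/unit

1.08 min/unit


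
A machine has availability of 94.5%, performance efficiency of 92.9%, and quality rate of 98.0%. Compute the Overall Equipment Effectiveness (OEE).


Formula: OEE = Availability * Performance * Quality / 10000
A * P = 94.5% * 92.9% / 100 = 87.79%
OEE = 87.79% * 98.0% / 100 = 86.0%

86.0%


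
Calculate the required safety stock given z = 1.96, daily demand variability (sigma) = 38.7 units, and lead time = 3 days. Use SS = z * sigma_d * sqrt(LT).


Formula: SS = z * sigma_d * sqrt(LT)
sqrt(LT) = sqrt(3) = 1.7321
SS = 1.96 * 38.7 * 1.7321
SS = 131.4 units

131.4 units


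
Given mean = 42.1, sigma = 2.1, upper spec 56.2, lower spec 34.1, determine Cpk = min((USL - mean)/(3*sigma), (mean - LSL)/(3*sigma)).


Cpu = (56.2 - 42.1) / (3 * 2.1) = 2.24
Cpl = (42.1 - 34.1) / (3 * 2.1) = 1.27
Cpk = min(2.24, 1.27) = 1.27

1.27


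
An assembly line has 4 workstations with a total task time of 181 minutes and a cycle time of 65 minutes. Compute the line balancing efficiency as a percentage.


Formula: Efficiency = Sum of Task Times / (N_stations * CT) * 100
Total station capacity = 4 stations * 65 min = 260 min
Efficiency = 181 / 260 * 100 = 69.6%

69.6%


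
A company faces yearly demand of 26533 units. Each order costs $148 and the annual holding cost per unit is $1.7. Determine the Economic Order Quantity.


Formula: EOQ = sqrt(2 * D * S / H)
Numerator: 2 * 26533 * 148 = 7853768
2DS/H = 7853768 / 1.7 = 4619863.5
EOQ = sqrt(4619863.5) = 2149.4 units

2149.4 units


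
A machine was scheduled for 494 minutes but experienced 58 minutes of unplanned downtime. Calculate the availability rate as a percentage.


Formula: Availability = (Planned Time - Downtime) / Planned Time * 100
Uptime = 494 - 58 = 436 min
Availability = 436 / 494 * 100 = 88.3%

88.3%


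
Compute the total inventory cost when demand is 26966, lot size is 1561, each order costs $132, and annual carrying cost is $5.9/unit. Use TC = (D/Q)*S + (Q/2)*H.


TC = 26966/1561 * 132 + 1561/2 * 5.9

$6885.23


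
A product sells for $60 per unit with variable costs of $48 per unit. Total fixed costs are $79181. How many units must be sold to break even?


Formula: BEQ = Fixed Costs / (Price - Variable Cost)
Contribution margin = $60 - $48 = $12/unit
BEQ = ceil($79181 / $12/unit) = ceil(6598.42) = 6599 units

6599 units


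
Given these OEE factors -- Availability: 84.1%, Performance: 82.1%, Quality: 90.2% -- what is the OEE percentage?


Formula: OEE = Availability * Performance * Quality / 10000
A * P = 84.1% * 82.1% / 100 = 69.05%
OEE = 69.05% * 90.2% / 100 = 62.3%

62.3%


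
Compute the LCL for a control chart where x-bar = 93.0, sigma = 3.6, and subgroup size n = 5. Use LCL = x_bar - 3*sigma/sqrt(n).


LCL = 93.0 - 3 * 3.6 / sqrt(5)

88.17


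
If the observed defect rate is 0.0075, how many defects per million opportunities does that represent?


DPMO = defect_rate * 1000000 = 0.0075 * 1000000

7500


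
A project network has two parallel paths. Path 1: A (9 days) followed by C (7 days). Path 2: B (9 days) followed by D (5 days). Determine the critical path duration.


Path 1 = 9 + 7 = 16 days
Path 2 = 9 + 5 = 14 days
Duration = max(16, 14) = 16 days

16 days


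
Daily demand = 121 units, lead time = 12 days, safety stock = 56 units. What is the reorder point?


Formula: ROP = (Daily Demand * Lead Time) + Safety Stock
Demand during lead time = 121 * 12 = 1452 units
ROP = 1452 + 56 = 1508 units

1508 units


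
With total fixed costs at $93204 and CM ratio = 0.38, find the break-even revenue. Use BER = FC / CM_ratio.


Formula: BER = Fixed Costs / Contribution Margin Ratio
BER = $93204 / 0.38
BER = $245273.68 (to the nearest cent)

$245273.68


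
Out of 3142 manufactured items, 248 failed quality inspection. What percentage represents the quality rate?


Formula: Quality Rate = Good Pieces / Total Pieces * 100
Good pieces = 3142 - 248 = 2894
QR = 2894 / 3142 * 100 = 92.1%

92.1%


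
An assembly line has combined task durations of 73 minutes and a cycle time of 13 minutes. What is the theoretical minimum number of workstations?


Formula: N_min = ceil(Sum of Task Times / Cycle Time)
N_min = ceil(73 min / 13 min) = ceil(5.6154)
N_min = 6 stations

6


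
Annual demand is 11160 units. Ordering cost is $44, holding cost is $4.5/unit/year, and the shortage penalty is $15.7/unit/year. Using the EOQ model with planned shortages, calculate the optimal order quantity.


Formula: EOQ* = sqrt(2DS/H) * sqrt((H+P)/P)
Base EOQ = sqrt(2*11160*44/4.5) = 467.16 units
Correction = sqrt((4.5+15.7)/15.7) = 1.13429
EOQ* = 467.16 * 1.13429 = 529.9 units

529.9 units


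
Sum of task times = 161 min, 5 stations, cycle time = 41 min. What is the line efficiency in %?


Formula: Efficiency = Sum of Task Times / (N_stations * CT) * 100
Total station capacity = 5 stations * 41 min = 205 min
Efficiency = 161 / 205 * 100 = 78.5%

78.5%


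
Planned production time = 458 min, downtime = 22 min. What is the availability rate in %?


Formula: Availability = (Planned Time - Downtime) / Planned Time * 100
Uptime = 458 - 22 = 436 min
Availability = 436 / 458 * 100 = 95.2%

95.2%


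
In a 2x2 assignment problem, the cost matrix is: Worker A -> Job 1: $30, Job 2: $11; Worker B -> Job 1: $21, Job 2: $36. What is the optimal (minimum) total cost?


Option 1: A->1 + B->2 = $30 + $36 = $66
Option 2: A->2 + B->1 = $11 + $21 = $32
Min cost = min($66, $32) = $32

$32


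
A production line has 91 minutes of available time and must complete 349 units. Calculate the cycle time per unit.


Formula: CT = Available Time / Number of Units
CT = 91 min / 349 units
CT = 0.26 min/unit

0.26 min/unit


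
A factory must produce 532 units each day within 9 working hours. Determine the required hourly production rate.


Formula: Production Rate = Daily Demand / Available Hours
Rate = 532 units/day / 9 hours/day
Rate = 59.1 units/hour

59.1 units/hour


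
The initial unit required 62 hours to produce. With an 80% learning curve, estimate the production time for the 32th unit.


Formula: T_n = T_1 * (learning_rate)^(log2(n)) where learning_rate = rate/100
Doublings = log2(32) = 5
T_n = 62 * 0.8^5
T_n = 62 * 0.3277 = 20.3 hours

20.3 hours


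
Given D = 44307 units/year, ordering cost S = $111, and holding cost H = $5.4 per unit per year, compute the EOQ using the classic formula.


Formula: EOQ = sqrt(2 * D * S / H)
Numerator: 2 * 44307 * 111 = 9836154
2DS/H = 9836154 / 5.4 = 1821510.0
EOQ = sqrt(1821510.0) = 1349.6 units

1349.6 units


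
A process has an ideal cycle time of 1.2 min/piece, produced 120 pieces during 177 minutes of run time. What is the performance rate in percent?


Formula: Performance = (Ideal CT * Total Count) / Run Time * 100
Ideal output time = 1.2 * 120 = 144.0 min
Performance = 144.0 / 177 * 100 = 81.4%

81.4%


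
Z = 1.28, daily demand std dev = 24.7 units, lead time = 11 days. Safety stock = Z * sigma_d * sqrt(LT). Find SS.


Formula: SS = z * sigma_d * sqrt(LT)
sqrt(LT) = sqrt(11) = 3.3166
SS = 1.28 * 24.7 * 3.3166
SS = 104.9 units

104.9 units
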